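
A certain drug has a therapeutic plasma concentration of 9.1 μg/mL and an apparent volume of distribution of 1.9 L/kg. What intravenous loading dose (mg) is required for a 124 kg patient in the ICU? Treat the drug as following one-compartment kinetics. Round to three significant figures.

Vd(total) = 124 kg × 1.9 L/kg = 235.6 L
The loading dose fills Vd to the target concentration.
LD = Vd × C = 235.6 × 9.100 = 2144 mg

2140 mg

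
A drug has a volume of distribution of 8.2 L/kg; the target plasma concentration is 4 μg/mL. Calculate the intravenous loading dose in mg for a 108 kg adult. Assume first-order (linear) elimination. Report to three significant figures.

3540 mg

Vd = 8.2 L/kg × 108 kg = 885.6 L
LD = Vd × C = 885.6 × 4.000 = 3542 mg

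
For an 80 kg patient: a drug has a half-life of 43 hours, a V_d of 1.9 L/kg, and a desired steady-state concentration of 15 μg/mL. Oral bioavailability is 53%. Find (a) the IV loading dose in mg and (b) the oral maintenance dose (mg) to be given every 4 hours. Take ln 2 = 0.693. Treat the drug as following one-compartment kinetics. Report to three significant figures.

Vd = 1.9 L/kg × 80 kg = 152.0 L
LD = Vd × C = 152.0 × 15 = 2280 mg
CL = 0.693 × Vd / t½ = 0.693 × 152.0 / 43 = 2.450 L/h
D = CL × Css × τ / F = 2.450 × 15 × 4 / 0.53 = 277.4 mg

(a) 2280 mg; (b) 277 mg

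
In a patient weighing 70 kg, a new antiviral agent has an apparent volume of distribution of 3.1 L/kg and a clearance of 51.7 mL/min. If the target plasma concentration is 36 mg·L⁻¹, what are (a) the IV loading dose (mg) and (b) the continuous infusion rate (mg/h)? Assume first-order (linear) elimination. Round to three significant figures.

(a) 7810 mg; (b) 112 mg/h

Vd(total) = 70 kg × 3.1 L/kg = 217.0 L
Loading: fill Vd to C_target → 217.0 L × 36 mg/L = 7812 mg
CL = 51.7 mL/min × 60/1000 = 3.102 L/h
Maintenance infusion rate = CL × Css = 3.102 × 36 = 111.7 mg/h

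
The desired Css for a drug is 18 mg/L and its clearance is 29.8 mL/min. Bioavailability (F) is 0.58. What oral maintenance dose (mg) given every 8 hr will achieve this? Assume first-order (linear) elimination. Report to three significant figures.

444 mg

CL = 29.8 mL/min × 60/1000 = 1.788 L/h
D = CL × Css × τ / F = 1.788 × 18 × 8 / 0.58 = 443.9 mg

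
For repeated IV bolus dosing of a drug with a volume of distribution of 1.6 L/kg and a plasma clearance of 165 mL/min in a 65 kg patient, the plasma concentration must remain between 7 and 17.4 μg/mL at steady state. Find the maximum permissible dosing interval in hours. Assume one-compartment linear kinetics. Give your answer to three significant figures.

9.57 h

Vd = 1.6 L/kg × 65 kg = 104.0 L
Convert clearance: 165 mL/min × 60 min/h ÷ 1000 mL/L = 9.900 L/h
k = CL / Vd = 9.900 / 104.0 = 0.09519 h⁻¹
Between IV bolus doses, concentration decays as C = C₀·e^(−kτ), so C_peak/C_trough = e^(kτ).
τ_max = ln(C_peak/C_trough) / k = ln(17.4/7) / 0.09519 = 0.9106 / 0.09519 = 9.566 h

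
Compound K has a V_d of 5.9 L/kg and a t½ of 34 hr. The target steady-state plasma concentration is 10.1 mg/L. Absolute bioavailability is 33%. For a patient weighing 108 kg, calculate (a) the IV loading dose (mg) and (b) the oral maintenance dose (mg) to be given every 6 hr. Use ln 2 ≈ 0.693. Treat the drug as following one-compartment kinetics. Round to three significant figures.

(a) 6440 mg; (b) 2390 mg

Vd = 5.9 L/kg × 108 kg = 637.2 L
LD = Vd × C = 637.2 × 10.1 = 6436 mg
CL = 0.693 × Vd / t½ = 0.693 × 637.2 / 34 = 12.99 L/h
D = CL × Css × τ / F = 12.99 × 10.1 × 6 / 0.33 = 2385 mg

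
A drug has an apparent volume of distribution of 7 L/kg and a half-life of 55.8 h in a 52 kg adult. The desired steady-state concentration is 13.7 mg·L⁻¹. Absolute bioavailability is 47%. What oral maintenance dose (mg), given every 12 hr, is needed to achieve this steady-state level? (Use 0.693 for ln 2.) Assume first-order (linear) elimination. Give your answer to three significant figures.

Total Vd = 7 × 52 = 364.0 L
k = 0.693/55.8 = 0.01242 h⁻¹, so CL = k·Vd = 0.01242 × 364.0 = 4.521 L/h
D = CL × Css × τ / F = 4.521 × 13.7 × 12 / 0.47 = 1581 mg

1580 mg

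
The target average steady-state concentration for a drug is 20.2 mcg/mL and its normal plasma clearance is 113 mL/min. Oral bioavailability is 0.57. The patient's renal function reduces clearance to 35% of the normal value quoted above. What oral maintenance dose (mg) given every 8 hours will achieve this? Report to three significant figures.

CL = 113 mL/min × 60/1000 = 6.780 L/h
Patient clearance = 0.35 × 6.780 = 2.373 L/h
At steady state, dose per interval replaces the amount cleared in that interval: F·D/τ = CL·Css.
D = CL × Css × τ / F = 2.373 × 20.2 × 8 / 0.57 = 672.8 mg

673 mg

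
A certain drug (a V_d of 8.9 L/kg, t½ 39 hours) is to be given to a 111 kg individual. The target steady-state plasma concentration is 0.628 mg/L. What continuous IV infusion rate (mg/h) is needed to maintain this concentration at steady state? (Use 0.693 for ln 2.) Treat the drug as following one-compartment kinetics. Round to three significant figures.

11.0 mg/h

Total Vd = 8.9 × 111 = 987.9 L
CL = 0.693 × Vd / t½ = 0.693 × 987.9 / 39 = 17.55 L/h
Infusion rate = CL × Css = 17.55 × 0.628 = 11.02 mg/h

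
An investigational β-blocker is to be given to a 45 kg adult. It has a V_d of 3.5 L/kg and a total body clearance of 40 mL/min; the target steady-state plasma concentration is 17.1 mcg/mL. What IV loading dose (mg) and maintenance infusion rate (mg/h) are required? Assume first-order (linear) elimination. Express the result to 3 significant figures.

Vd = 3.5 L/kg × 45 kg = 157.5 L
LD = Vd · C_target = 157.5 × 17.1 = 2693 mg
CL = 40 mL/min × 60/1000 = 2.400 L/h
Maintenance: replace elimination → rate = CL × Css = 2.400 × 17.1 = 41.04 mg/h

(a) 2690 mg; (b) 41.0 mg/h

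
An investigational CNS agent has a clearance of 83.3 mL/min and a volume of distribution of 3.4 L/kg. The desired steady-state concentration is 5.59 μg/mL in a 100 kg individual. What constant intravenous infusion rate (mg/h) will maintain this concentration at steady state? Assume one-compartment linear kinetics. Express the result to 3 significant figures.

27.9 mg/h

Convert clearance: 83.3 mL/min × 60 min/h ÷ 1000 mL/L = 4.998 L/h
Infusion rate = CL · Css = 4.998 L/h × 5.59 mg/L = 27.94 mg/h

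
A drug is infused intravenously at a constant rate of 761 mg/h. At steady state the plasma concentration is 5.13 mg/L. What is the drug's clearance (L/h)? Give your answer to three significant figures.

At steady state, infusion rate = CL × Css, so CL = rate / Css.
CL = 761 / 5.13 = 148.3 L/h

148 L/h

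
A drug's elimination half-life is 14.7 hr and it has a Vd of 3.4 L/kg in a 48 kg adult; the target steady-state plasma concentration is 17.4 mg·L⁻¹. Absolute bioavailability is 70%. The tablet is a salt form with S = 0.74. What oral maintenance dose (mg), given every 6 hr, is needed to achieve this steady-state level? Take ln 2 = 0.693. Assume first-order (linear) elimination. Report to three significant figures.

Vd = 3.4 L/kg × 48 kg = 163.2 L
k = 0.693/14.7 = 0.04714 h⁻¹, so CL = k·Vd = 0.04714 × 163.2 = 7.693 L/h
D = CL × Css × τ / F / S = 7.693 × 17.4 × 6 / 0.7 / 0.74 = 1550 mg

1550 mg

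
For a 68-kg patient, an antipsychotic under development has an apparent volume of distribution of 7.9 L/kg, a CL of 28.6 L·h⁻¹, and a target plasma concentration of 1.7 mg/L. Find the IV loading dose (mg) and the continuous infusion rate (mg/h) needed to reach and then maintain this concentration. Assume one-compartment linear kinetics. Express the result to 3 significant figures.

Vd = 7.9 L/kg × 68 kg = 537.2 L
Loading: fill Vd to C_target → 537.2 L × 1.7 mg/L = 913.2 mg
Infusion rate = 28.60 L/h × 1.7 mg/L = 48.62 mg/h

(a) 913 mg; (b) 48.6 mg/h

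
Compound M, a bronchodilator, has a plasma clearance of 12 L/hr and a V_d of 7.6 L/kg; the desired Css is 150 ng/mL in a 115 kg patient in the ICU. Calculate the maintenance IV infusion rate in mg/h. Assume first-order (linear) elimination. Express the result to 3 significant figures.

1.80 mg/h

C = 150 ng/mL = 0.1500 mg/L
Rate = CL × Css = 12.00 × 0.15 = 1.800 mg/h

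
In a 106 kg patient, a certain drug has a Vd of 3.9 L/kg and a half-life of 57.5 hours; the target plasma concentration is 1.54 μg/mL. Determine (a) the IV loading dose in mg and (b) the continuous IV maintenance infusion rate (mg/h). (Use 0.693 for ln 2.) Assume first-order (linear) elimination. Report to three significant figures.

(a) 637 mg; (b) 7.67 mg/h

Total Vd = 3.9 × 106 = 413.4 L
LD = Vd × C = 413.4 × 1.54 = 636.6 mg
CL = 0.693 × Vd / t½ = 0.693 × 413.4 / 57.5 = 4.982 L/h
Infusion rate = CL × Css = 4.982 × 1.54 = 7.672 mg/h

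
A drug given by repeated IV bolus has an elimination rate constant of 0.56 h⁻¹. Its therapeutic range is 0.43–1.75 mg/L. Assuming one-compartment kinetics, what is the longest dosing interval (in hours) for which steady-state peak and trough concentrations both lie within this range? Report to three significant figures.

2.51 h

Between IV bolus doses, concentration decays as C = C₀·e^(−kτ), so C_peak/C_trough = e^(kτ).
τ_max = ln(C_peak/C_trough) / k = ln(1.75/0.43) / 0.5600 = 1.404 / 0.5600 = 2.507 h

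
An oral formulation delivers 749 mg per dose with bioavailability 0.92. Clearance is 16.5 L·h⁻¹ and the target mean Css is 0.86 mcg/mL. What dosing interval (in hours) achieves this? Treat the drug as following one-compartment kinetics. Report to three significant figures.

48.6 h

F·D/τ = CL·Css → τ = F·D / (CL·Css).
τ = 0.92 × 749 / (16.5 × 0.86) = 48.56 h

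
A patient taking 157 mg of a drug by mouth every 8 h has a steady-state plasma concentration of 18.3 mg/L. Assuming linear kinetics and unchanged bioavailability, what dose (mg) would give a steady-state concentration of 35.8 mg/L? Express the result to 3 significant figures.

307 mg

With linear kinetics, Css is proportional to dose rate (D/τ) at fixed clearance.
D₂ = D₁ × (Css,target / Css,current) = 157 × 35.8/18.3 = 307.1 mg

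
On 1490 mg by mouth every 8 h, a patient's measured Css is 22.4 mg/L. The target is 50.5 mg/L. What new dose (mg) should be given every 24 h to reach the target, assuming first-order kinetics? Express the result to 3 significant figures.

For first-order elimination, Css ∝ F·D/(CL·τ); F and CL are unchanged, so Css ∝ D/τ.
D₂ = D₁ × (Css,target / Css,current) × (τ₂/τ₁) = 1490 × (50.5/22.4) × (24/8) = 10080 mg

10100 mg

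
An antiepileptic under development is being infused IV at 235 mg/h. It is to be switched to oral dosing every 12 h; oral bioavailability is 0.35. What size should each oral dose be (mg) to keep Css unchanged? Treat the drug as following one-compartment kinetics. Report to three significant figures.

To maintain the same Css, the systemic dosing rate must be unchanged: F·D/τ = infusion rate.
D = rate × τ / F = 235 × 12 / 0.35 = 8057 mg

8060 mg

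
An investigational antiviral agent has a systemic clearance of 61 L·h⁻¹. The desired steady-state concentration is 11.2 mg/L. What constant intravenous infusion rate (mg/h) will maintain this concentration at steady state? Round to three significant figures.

683 mg/h

Rate = CL × Css = 61.00 × 11.2 = 683.2 mg/h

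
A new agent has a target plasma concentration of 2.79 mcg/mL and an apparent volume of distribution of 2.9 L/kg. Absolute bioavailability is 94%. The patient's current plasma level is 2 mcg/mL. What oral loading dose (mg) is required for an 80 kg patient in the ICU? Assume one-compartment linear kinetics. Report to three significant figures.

195 mg

Vd(total) = 80 kg × 2.9 L/kg = 232.0 L
The loading dose fills Vd to the target concentration.
Concentration deficit ΔC = 2.79 − 2 = 0.7900 mg/L
LD = Vd × ΔC / F = 232.0 × 0.7900 / 0.94 = 195.0 mg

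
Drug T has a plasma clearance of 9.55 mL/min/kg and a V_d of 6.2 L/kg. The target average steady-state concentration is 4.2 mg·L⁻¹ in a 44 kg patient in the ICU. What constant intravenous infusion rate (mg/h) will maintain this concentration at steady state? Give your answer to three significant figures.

CL = 9.55 mL/min/kg × 44 kg = 420.2 mL/min = 420.2 × 60/1000 = 25.21 L/h
Vd does not affect the maintenance rate; only clearance governs steady-state input.
R₀ = 25.21 × 4.2 = 105.9 mg/h

106 mg/h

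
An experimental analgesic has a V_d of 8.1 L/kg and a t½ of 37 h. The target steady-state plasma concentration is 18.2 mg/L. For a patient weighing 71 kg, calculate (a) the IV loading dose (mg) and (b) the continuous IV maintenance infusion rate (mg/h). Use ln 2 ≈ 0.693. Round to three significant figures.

Total Vd = 8.1 × 71 = 575.1 L
LD = Vd × C = 575.1 × 18.2 = 10470 mg
CL = 0.693 × Vd / t½ = 0.693 × 575.1 / 37 = 10.77 L/h
Infusion rate = CL × Css = 10.77 × 18.2 = 196.0 mg/h

(a) 10500 mg; (b) 196 mg/h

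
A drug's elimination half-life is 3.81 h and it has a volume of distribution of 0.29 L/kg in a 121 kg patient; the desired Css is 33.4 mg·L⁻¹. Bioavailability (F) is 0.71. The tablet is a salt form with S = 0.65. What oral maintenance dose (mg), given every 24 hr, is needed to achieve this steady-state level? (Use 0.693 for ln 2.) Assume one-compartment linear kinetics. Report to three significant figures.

Vd = 0.29 L/kg × 121 kg = 35.09 L
CL = ln 2 · Vd / t½ = 0.693 × 35.09 / 3.81 = 6.383 L/h
D = CL × Css × τ / F / S = 6.383 × 33.4 × 24 / 0.71 / 0.65 = 11090 mg

11100 mg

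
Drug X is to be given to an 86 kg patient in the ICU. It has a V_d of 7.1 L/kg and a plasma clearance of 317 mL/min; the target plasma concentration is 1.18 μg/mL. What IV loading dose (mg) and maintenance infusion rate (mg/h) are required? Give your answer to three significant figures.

(a) 721 mg; (b) 22.4 mg/h

Vd(total) = 86 kg × 7.1 L/kg = 610.6 L
Loading: fill Vd to C_target → 610.6 L × 1.18 mg/L = 720.5 mg
CL = 317 mL/min = 317 × 0.06 = 19.02 L/h
Maintenance: replace elimination → rate = CL × Css = 19.02 × 1.18 = 22.44 mg/h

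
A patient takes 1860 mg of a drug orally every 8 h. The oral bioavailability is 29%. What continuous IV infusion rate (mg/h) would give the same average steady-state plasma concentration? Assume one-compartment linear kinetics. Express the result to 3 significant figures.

67.4 mg/h

Equivalent systemic input: infusion rate = F·D/τ.
Rate = 0.29 × 1860 / 8 = 67.43 mg/h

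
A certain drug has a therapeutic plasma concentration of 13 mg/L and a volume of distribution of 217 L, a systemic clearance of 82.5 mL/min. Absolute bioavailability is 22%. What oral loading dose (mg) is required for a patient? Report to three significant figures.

LD = Vd × C / F = 217.0 × 13.00 / 0.22 = 12820 mg

12800 mg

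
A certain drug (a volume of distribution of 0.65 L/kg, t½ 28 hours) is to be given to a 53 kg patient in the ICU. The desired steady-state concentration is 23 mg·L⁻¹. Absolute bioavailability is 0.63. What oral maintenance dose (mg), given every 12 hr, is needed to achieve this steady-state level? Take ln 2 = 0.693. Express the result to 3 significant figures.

Total Vd = 0.65 × 53 = 34.45 L
CL = ln 2 · Vd / t½ = 0.693 × 34.45 / 28 = 0.8526 L/h
D = CL × Css × τ / F = 0.8526 × 23 × 12 / 0.63 = 373.5 mg

374 mg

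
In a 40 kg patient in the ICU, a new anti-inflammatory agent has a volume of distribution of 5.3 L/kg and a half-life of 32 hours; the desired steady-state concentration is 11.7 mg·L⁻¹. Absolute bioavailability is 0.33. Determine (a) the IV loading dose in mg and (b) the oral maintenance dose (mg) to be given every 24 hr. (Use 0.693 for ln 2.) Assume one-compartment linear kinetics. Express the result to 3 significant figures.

(a) 2480 mg; (b) 3910 mg

Vd(total) = 40 kg × 5.3 L/kg = 212.0 L
LD = Vd × C = 212.0 × 11.7 = 2480 mg
CL = 0.693 × Vd / t½ = 0.693 × 212.0 / 32 = 4.591 L/h
D = CL × Css × τ / F = 4.591 × 11.7 × 24 / 0.33 = 3907 mg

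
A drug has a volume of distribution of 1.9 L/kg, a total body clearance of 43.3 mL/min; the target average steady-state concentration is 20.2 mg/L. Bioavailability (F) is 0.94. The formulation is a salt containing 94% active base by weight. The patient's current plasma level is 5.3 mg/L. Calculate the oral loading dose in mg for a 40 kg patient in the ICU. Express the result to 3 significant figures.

1280 mg

Vd(total) = 40 kg × 1.9 L/kg = 76.00 L
Concentration deficit ΔC = 20.2 − 5.3 = 14.90 mg/L
LD = Vd × ΔC / F / S = 76.00 × 14.90 / 0.94 / 0.94 = 1282 mg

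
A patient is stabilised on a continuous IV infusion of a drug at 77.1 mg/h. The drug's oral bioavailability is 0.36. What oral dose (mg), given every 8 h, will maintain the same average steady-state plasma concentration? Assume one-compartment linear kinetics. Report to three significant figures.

To maintain the same Css, the systemic dosing rate must be unchanged: F·D/τ = infusion rate.
D = rate × τ / F = 77.1 × 8 / 0.36 = 1713 mg

1710 mg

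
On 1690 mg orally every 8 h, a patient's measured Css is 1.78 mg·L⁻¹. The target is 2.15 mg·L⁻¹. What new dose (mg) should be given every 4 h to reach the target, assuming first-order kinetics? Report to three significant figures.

With linear kinetics, Css is proportional to dose rate (D/τ) at fixed clearance.
D₂ = D₁ × (Css,target / Css,current) × (τ₂/τ₁) = 1690 × (2.15/1.78) × (4/8) = 1021 mg

1020 mg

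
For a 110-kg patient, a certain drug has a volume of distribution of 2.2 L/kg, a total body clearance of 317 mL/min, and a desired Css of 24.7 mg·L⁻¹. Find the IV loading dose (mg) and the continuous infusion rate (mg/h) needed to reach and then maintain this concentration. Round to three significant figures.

Vd = 2.2 L/kg × 110 kg = 242.0 L
Loading: fill Vd to C_target → 242.0 L × 24.7 mg/L = 5977 mg
CL = 317 mL/min = 317 × 0.06 = 19.02 L/h
Infusion rate = 19.02 L/h × 24.7 mg/L = 469.8 mg/h

(a) 5980 mg; (b) 470 mg/h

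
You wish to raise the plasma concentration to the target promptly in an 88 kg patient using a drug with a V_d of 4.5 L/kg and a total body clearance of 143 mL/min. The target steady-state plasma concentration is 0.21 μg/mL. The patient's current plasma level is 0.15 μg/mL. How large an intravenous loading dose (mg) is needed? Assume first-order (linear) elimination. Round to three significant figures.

Total Vd = 4.5 × 88 = 396.0 L
The loading dose fills Vd to the target concentration; clearance is irrelevant here.
Concentration deficit ΔC = 0.21 − 0.15 = 0.06000 mg/L
LD = Vd × ΔC = 396.0 × 0.06000 = 23.76 mg

23.8 mg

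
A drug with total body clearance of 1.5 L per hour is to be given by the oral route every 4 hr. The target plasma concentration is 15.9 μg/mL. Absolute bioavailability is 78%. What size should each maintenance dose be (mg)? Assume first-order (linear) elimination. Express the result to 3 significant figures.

122 mg

D = CL × Css × τ / F = 1.500 × 15.9 × 4 / 0.78 = 122.3 mg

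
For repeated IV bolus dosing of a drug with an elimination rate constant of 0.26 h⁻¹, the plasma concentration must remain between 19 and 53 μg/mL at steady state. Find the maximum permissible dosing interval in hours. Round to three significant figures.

3.95 h

Between IV bolus doses, concentration decays as C = C₀·e^(−kτ), so C_peak/C_trough = e^(kτ).
τ_max = ln(C_peak/C_trough) / k = ln(53/19) / 0.2600 = 1.026 / 0.2600 = 3.946 h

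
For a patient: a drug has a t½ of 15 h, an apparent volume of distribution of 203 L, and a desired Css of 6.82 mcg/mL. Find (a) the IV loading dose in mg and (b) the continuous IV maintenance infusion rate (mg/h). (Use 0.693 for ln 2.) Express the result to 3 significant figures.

(a) 1380 mg; (b) 64.0 mg/h

LD = Vd × C = 203.0 × 6.82 = 1384 mg
CL = 0.693 × Vd / t½ = 0.693 × 203.0 / 15 = 9.379 L/h
Infusion rate = CL × Css = 9.379 × 6.82 = 63.96 mg/h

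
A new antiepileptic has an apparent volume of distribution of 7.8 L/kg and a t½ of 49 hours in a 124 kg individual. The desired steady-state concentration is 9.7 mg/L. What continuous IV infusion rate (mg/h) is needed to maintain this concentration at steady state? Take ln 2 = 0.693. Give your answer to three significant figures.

133 mg/h

Vd(total) = 124 kg × 7.8 L/kg = 967.2 L
CL = 0.693 × Vd / t½ = 0.693 × 967.2 / 49 = 13.68 L/h
Infusion rate = CL × Css = 13.68 × 9.7 = 132.7 mg/h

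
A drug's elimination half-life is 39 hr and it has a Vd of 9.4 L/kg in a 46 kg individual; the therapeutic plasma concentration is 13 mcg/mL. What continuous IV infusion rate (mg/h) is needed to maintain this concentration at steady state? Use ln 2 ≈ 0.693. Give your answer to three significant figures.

99.9 mg/h

Total Vd = 9.4 × 46 = 432.4 L
k = 0.693/39 = 0.01777 h⁻¹, so CL = k·Vd = 0.01777 × 432.4 = 7.684 L/h
Infusion rate = CL × Css = 7.684 × 13 = 99.89 mg/h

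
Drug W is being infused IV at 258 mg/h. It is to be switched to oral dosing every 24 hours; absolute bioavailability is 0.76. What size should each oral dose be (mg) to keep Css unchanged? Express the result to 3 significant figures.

8150 mg

To maintain the same Css, the systemic dosing rate must be unchanged: F·D/τ = infusion rate.
D = rate × τ / F = 258 × 24 / 0.76 = 8147 mg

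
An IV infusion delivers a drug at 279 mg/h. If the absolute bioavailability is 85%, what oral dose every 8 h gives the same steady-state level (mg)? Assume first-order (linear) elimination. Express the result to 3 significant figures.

2630 mg

To maintain the same Css, the systemic dosing rate must be unchanged: F·D/τ = infusion rate.
D = rate × τ / F = 279 × 8 / 0.85 = 2626 mg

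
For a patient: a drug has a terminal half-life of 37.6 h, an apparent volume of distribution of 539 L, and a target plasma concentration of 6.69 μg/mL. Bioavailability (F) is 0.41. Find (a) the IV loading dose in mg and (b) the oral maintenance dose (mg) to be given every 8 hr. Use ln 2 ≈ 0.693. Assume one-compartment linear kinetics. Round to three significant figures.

LD = Vd × C = 539.0 × 6.69 = 3606 mg
CL = 0.693 × Vd / t½ = 0.693 × 539.0 / 37.6 = 9.934 L/h
D = CL × Css × τ / F = 9.934 × 6.69 × 8 / 0.41 = 1297 mg

(a) 3610 mg; (b) 1300 mg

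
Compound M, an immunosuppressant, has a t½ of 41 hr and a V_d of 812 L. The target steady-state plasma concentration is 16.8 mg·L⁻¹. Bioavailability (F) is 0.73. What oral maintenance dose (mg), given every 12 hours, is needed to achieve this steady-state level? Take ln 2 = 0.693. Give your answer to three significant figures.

3790 mg

CL = ln 2 · Vd / t½ = 0.693 × 812.0 / 41 = 13.72 L/h
D = CL × Css × τ / F = 13.72 × 16.8 × 12 / 0.73 = 3789 mg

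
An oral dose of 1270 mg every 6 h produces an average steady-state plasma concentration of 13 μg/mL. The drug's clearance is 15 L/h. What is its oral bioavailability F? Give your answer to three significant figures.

0.921

F·D/τ = CL·Css at steady state → F = CL·Css·τ / D.
F = 15 × 13 × 6 / 1270 = 0.921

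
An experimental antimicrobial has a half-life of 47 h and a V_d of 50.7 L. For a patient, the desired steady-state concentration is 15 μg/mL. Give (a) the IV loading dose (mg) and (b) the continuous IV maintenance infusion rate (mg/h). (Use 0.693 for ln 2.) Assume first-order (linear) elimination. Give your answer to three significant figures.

(a) 761 mg; (b) 11.2 mg/h

LD = Vd × C = 50.70 × 15 = 760.5 mg
CL = 0.693 × Vd / t½ = 0.693 × 50.70 / 47 = 0.7476 L/h
Infusion rate = CL × Css = 0.7476 × 15 = 11.21 mg/h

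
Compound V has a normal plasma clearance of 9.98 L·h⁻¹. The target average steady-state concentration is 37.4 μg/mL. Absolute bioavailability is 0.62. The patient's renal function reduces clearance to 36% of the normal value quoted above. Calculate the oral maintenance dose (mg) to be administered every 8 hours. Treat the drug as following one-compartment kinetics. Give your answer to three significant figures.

1730 mg

Patient clearance = 0.36 × 9.980 = 3.593 L/h
D = CL × Css × τ / F = 3.593 × 37.4 × 8 / 0.62 = 1734 mg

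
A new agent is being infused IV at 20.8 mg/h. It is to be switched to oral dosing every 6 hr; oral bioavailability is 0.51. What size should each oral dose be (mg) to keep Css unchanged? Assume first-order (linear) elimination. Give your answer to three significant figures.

245 mg

To maintain the same Css, the systemic dosing rate must be unchanged: F·D/τ = infusion rate.
D = rate × τ / F = 20.8 × 6 / 0.51 = 244.7 mg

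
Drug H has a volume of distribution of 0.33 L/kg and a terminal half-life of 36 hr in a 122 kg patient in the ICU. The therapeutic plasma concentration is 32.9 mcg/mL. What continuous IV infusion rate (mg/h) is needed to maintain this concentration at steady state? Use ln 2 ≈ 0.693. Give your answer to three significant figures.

Vd = 0.33 L/kg × 122 kg = 40.26 L
CL = 0.693 × Vd / t½ = 0.693 × 40.26 / 36 = 0.7750 L/h
Infusion rate = CL × Css = 0.7750 × 32.9 = 25.50 mg/h

25.5 mg/h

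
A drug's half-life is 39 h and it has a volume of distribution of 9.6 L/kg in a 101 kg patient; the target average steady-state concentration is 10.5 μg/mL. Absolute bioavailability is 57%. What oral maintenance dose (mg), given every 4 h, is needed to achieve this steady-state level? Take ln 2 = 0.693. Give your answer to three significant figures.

Total Vd = 9.6 × 101 = 969.6 L
k = 0.693/39 = 0.01777 h⁻¹, so CL = k·Vd = 0.01777 × 969.6 = 17.23 L/h
D = CL × Css × τ / F = 17.23 × 10.5 × 4 / 0.57 = 1270 mg

1270 mg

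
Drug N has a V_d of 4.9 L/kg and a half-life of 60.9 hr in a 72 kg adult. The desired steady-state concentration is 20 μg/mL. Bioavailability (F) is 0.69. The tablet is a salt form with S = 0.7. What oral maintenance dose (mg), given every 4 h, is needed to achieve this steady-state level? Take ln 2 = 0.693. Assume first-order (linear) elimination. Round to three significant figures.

Total Vd = 4.9 × 72 = 352.8 L
CL = ln 2 · Vd / t½ = 0.693 × 352.8 / 60.9 = 4.015 L/h
D = CL × Css × τ / F / S = 4.015 × 20 × 4 / 0.69 / 0.7 = 665.0 mg

665 mg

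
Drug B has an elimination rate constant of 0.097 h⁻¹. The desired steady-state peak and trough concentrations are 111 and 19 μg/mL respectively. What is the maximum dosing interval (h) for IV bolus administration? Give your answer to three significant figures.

18.2 h

Between IV bolus doses, concentration decays as C = C₀·e^(−kτ), so C_peak/C_trough = e^(kτ).
τ_max = ln(C_peak/C_trough) / k = ln(111/19) / 0.09700 = 1.765 / 0.09700 = 18.20 h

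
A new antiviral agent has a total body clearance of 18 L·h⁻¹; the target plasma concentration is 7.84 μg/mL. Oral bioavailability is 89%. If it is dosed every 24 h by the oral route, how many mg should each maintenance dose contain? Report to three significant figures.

3810 mg

D = CL × Css × τ / F = 18.00 × 7.84 × 24 / 0.89 = 3805 mg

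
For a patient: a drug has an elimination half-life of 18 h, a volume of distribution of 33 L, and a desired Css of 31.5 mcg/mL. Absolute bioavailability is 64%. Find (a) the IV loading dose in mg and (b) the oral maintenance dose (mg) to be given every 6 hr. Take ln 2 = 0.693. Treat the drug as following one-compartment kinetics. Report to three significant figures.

(a) 1040 mg; (b) 375 mg

LD = Vd × C = 33.00 × 31.5 = 1040 mg
CL = 0.693 × Vd / t½ = 0.693 × 33.00 / 18 = 1.271 L/h
D = CL × Css × τ / F = 1.271 × 31.5 × 6 / 0.64 = 375.3 mg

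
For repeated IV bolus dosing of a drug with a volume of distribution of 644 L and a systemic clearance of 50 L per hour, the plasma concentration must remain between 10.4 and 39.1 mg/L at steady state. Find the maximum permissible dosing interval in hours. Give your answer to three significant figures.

k = CL / Vd = 50.00 / 644.0 = 0.07764 h⁻¹
Between IV bolus doses, concentration decays as C = C₀·e^(−kτ), so C_peak/C_trough = e^(kτ).
τ_max = ln(C_peak/C_trough) / k = ln(39.1/10.4) / 0.07764 = 1.324 / 0.07764 = 17.05 h

17.1 h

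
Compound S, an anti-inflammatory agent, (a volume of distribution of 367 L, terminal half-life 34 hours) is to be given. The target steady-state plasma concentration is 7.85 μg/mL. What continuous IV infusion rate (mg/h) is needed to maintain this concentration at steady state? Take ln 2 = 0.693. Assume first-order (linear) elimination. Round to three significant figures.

CL = ln 2 · Vd / t½ = 0.693 × 367.0 / 34 = 7.480 L/h
Infusion rate = CL × Css = 7.480 × 7.85 = 58.72 mg/h

58.7 mg/h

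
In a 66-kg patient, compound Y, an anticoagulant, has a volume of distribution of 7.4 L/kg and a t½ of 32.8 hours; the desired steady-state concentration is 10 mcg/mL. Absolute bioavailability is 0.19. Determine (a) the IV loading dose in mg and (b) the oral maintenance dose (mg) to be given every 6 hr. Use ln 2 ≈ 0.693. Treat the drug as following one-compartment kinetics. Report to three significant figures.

Vd = 7.4 L/kg × 66 kg = 488.4 L
LD = Vd × C = 488.4 × 10 = 4884 mg
CL = 0.693 × Vd / t½ = 0.693 × 488.4 / 32.8 = 10.32 L/h
D = CL × Css × τ / F = 10.32 × 10 × 6 / 0.19 = 3259 mg

(a) 4880 mg; (b) 3260 mg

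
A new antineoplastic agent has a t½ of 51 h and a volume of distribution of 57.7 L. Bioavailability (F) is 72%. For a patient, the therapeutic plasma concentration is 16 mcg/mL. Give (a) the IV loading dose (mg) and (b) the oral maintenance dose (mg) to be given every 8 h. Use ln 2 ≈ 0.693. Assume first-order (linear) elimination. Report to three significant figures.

(a) 923 mg; (b) 139 mg

LD = Vd × C = 57.70 × 16 = 923.2 mg
CL = 0.693 × Vd / t½ = 0.693 × 57.70 / 51 = 0.7840 L/h
D = CL × Css × τ / F = 0.7840 × 16 × 8 / 0.72 = 139.4 mg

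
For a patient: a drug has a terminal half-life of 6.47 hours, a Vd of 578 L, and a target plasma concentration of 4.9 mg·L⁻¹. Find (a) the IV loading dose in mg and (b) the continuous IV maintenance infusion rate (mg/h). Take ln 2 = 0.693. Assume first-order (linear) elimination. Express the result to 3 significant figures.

LD = Vd × C = 578.0 × 4.9 = 2832 mg
CL = 0.693 × Vd / t½ = 0.693 × 578.0 / 6.47 = 61.91 L/h
Infusion rate = CL × Css = 61.91 × 4.9 = 303.4 mg/h

(a) 2830 mg; (b) 303 mg/h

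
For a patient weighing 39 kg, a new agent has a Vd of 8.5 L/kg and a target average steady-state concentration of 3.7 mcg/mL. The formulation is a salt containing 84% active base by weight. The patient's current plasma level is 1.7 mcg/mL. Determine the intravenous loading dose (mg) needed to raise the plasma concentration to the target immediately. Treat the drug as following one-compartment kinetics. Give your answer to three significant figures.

Vd = 8.5 L/kg × 39 kg = 331.5 L
Concentration deficit ΔC = 3.7 − 1.7 = 2.000 mg/L
LD = Vd × ΔC / S = 331.5 × 2.000 / 0.84 = 789.3 mg

789 mg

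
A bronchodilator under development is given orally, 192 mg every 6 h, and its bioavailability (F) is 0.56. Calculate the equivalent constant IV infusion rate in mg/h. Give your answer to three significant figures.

17.9 mg/h

Equivalent systemic input: infusion rate = F·D/τ.
Rate = 0.56 × 192 / 6 = 17.92 mg/h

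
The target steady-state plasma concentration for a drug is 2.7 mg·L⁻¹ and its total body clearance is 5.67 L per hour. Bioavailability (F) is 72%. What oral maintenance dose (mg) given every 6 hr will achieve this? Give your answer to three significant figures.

128 mg

D = CL × Css × τ / F = 5.670 × 2.7 × 6 / 0.72 = 127.6 mg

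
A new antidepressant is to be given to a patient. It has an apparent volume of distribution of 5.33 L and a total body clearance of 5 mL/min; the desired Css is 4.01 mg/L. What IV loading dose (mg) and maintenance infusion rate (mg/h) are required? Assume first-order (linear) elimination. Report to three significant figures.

LD = Vd · C_target = 5.330 × 4.01 = 21.37 mg
Convert clearance: 5 mL/min × 60 min/h ÷ 1000 mL/L = 0.3000 L/h
Maintenance infusion rate = CL × Css = 0.3000 × 4.01 = 1.203 mg/h

(a) 21.4 mg; (b) 1.20 mg/h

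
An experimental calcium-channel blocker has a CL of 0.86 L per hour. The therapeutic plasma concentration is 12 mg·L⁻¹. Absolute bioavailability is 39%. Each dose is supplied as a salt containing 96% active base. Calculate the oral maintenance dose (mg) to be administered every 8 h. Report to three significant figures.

At steady state, dose per interval replaces the amount cleared in that interval: F·S·D/τ = CL·Css.
D = CL × Css × τ / F / S = 0.8600 × 12 × 8 / 0.39 / 0.96 = 220.5 mg

221 mg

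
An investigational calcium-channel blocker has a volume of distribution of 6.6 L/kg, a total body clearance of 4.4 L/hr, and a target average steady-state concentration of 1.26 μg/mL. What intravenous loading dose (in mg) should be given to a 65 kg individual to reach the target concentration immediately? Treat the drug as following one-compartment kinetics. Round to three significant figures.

Total Vd = 6.6 × 65 = 429.0 L
LD = Vd × C = 429.0 × 1.260 = 540.5 mg

541 mg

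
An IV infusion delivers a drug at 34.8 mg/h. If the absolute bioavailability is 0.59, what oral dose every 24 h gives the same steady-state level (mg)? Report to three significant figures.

To maintain the same Css, the systemic dosing rate must be unchanged: F·D/τ = infusion rate.
D = rate × τ / F = 34.8 × 24 / 0.59 = 1416 mg

1420 mg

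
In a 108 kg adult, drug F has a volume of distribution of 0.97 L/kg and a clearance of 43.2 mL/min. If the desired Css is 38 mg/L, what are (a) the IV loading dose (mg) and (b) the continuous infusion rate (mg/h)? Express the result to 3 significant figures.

Total Vd = 0.97 × 108 = 104.8 L
Loading dose = Vd × C = 104.8 × 38 = 3982 mg
CL = 43.2 mL/min = 43.2 × 0.06 = 2.592 L/h
Maintenance infusion rate = CL × Css = 2.592 × 38 = 98.50 mg/h

(a) 3980 mg; (b) 98.5 mg/h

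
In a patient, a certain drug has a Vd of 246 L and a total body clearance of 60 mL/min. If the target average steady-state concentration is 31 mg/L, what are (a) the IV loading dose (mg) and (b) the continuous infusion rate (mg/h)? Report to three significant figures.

Loading: fill Vd to C_target → 246.0 L × 31 mg/L = 7626 mg
CL = 60 mL/min = 60 × 0.06 = 3.600 L/h
Infusion rate = 3.600 L/h × 31 mg/L = 111.6 mg/h

(a) 7630 mg; (b) 112 mg/h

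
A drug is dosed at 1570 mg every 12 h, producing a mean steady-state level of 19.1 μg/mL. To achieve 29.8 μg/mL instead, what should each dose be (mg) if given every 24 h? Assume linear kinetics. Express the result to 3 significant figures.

4900 mg

With linear kinetics, Css is proportional to dose rate (D/τ) at fixed clearance.
D₂ = D₁ × (Css,target / Css,current) × (τ₂/τ₁) = 1570 × (29.8/19.1) × (24/12) = 4899 mg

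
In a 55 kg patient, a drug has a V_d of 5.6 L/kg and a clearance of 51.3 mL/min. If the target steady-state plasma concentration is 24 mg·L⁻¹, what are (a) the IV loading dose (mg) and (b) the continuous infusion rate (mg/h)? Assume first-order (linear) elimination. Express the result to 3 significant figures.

Vd(total) = 55 kg × 5.6 L/kg = 308.0 L
Loading dose = Vd × C = 308.0 × 24 = 7392 mg
CL = 51.3 mL/min × 60/1000 = 3.078 L/h
Maintenance: replace elimination → rate = CL × Css = 3.078 × 24 = 73.87 mg/h

(a) 7390 mg; (b) 73.9 mg/h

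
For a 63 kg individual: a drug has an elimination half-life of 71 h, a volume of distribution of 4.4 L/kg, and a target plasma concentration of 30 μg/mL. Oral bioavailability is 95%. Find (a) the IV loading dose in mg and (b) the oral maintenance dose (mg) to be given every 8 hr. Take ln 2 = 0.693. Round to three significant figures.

(a) 8320 mg; (b) 684 mg

Total Vd = 4.4 × 63 = 277.2 L
LD = Vd × C = 277.2 × 30 = 8316 mg
CL = 0.693 × Vd / t½ = 0.693 × 277.2 / 71 = 2.706 L/h
D = CL × Css × τ / F = 2.706 × 30 × 8 / 0.95 = 683.6 mg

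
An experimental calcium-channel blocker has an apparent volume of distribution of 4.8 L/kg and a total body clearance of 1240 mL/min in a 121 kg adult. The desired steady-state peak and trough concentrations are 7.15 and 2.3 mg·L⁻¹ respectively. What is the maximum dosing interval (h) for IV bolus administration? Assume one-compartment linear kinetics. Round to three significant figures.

Total Vd = 4.8 × 121 = 580.8 L
CL = 1240 mL/min × 60/1000 = 74.40 L/h
k = CL / Vd = 74.40 / 580.8 = 0.1281 h⁻¹
Between IV bolus doses, concentration decays as C = C₀·e^(−kτ), so C_peak/C_trough = e^(kτ).
τ_max = ln(C_peak/C_trough) / k = ln(7.15/2.3) / 0.1281 = 1.134 / 0.1281 = 8.852 h

8.85 h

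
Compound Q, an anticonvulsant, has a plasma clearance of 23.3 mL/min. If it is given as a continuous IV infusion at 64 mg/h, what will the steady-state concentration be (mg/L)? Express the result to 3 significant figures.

Convert clearance: 23.3 mL/min × 60 min/h ÷ 1000 mL/L = 1.398 L/h
Css = rate / CL = 64 / 1.398 = 45.78 mg/L

45.8 mg/L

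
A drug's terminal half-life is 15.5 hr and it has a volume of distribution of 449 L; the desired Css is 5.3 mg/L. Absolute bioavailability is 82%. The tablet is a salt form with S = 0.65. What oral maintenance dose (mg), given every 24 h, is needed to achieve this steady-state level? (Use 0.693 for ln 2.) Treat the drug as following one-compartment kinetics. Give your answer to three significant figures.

4790 mg

CL = ln 2 · Vd / t½ = 0.693 × 449.0 / 15.5 = 20.07 L/h
D = CL × Css × τ / F / S = 20.07 × 5.3 × 24 / 0.82 / 0.65 = 4790 mg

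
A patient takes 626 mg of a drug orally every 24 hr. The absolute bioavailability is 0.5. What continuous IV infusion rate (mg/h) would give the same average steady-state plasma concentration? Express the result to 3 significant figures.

13.0 mg/h

Equivalent systemic input: infusion rate = F·D/τ.
Rate = 0.5 × 626 / 24 = 13.04 mg/h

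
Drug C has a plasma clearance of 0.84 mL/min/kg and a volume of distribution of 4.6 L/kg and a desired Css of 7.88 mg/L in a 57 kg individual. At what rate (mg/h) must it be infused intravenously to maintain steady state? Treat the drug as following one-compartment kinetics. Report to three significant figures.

CL = 0.84 mL/min/kg × 57 kg = 47.88 mL/min = 47.88 × 60/1000 = 2.873 L/h
Rate = CL × Css = 2.873 × 7.88 = 22.64 mg/h

22.6 mg/h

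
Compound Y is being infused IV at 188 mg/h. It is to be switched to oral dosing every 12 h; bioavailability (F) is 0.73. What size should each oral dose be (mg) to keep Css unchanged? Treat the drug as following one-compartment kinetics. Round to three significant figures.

3090 mg

To maintain the same Css, the systemic dosing rate must be unchanged: F·D/τ = infusion rate.
D = rate × τ / F = 188 × 12 / 0.73 = 3090 mg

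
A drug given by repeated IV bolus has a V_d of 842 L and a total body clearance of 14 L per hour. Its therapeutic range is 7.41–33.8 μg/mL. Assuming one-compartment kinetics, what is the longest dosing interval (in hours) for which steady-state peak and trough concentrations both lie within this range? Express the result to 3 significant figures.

91.3 h

k = CL / Vd = 14.00 / 842.0 = 0.01663 h⁻¹
Between IV bolus doses, concentration decays as C = C₀·e^(−kτ), so C_peak/C_trough = e^(kτ).
τ_max = ln(C_peak/C_trough) / k = ln(33.8/7.41) / 0.01663 = 1.518 / 0.01663 = 91.28 h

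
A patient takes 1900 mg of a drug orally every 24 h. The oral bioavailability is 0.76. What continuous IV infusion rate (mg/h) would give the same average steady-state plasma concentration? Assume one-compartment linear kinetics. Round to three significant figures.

60.2 mg/h

Equivalent systemic input: infusion rate = F·D/τ.
Rate = 0.76 × 1900 / 24 = 60.17 mg/h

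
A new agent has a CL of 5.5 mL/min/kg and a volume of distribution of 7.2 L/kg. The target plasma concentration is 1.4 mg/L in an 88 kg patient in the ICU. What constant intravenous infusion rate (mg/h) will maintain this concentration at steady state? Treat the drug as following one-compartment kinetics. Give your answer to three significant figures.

40.7 mg/h

CL = 5.5 mL/min/kg × 88 kg = 484.0 mL/min = 484.0 × 60/1000 = 29.04 L/h
Infusion rate = CL · Css = 29.04 L/h × 1.4 mg/L = 40.66 mg/h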